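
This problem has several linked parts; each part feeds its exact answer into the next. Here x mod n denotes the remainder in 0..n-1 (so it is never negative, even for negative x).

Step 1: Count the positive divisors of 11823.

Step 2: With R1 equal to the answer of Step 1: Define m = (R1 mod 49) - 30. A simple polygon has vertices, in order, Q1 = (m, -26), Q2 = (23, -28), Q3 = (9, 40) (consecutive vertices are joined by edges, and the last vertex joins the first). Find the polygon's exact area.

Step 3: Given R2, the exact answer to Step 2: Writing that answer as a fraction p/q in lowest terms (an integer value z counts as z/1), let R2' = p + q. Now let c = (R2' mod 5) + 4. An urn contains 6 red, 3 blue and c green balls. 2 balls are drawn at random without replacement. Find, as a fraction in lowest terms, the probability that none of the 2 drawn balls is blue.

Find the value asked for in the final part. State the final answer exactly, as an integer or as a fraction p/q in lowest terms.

Step 1: 11823 = 3 * 7 * 563; number of divisors = (1+1) * (1+1) * (1+1) = 8; answer 8
Step 2: R1 = 8; m = -22; cross terms: (-22*-28 - 23*-26)=1214, (23*40 - 9*-28)=1172, (9*-26 - -22*40)=646; twice the area = |3032| = 3032; area = 1516; answer 1516
Step 3: R2 = 1516; threaded value p + q = 1517; c = 6; total draws C(15,2) = 105; favorable C(12,2) = 66; P = 22/35; answer 22/35

22/35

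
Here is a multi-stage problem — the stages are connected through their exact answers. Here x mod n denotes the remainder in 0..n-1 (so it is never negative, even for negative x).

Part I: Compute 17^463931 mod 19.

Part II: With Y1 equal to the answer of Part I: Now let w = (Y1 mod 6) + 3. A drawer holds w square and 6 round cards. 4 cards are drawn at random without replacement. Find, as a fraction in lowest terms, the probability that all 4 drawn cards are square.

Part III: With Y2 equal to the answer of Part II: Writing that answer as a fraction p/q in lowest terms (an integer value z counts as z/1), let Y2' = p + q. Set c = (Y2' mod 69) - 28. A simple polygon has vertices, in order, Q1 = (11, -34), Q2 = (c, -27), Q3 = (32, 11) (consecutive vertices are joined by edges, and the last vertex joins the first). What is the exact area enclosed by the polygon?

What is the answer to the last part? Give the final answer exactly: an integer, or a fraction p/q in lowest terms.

Part I: squarings mod 19: 17^1=17, 17^2=4, 17^4=16, 17^8=9, 17^16=5, 17^32=6, 17^64=17, 17^128=4, 17^256=16, 17^512=9, 17^1024=5, 17^2048=6, 17^4096=17, 17^8192=4, 17^16384=16, 17^32768=9, 17^65536=5, 17^131072=6, 17^262144=17; 17^463931 = 17^1 * 17^2 * 17^8 * 17^16 * 17^32 * 17^1024 * 17^4096 * 17^65536 * 17^131072 * 17^262144 = 9 (mod 19); answer 9
Part II: Y1 = 9; w = 6; total draws C(12,4) = 495; favorable C(6,4) = 15; P = 1/33; answer 1/33
Part III: Y2 = 1/33; threaded value p + q = 34; c = 6; cross terms: (11*-27 - 6*-34)=-93, (6*11 - 32*-27)=930, (32*-34 - 11*11)=-1209; twice the area = |-372| = 372; area = 186; answer 186

186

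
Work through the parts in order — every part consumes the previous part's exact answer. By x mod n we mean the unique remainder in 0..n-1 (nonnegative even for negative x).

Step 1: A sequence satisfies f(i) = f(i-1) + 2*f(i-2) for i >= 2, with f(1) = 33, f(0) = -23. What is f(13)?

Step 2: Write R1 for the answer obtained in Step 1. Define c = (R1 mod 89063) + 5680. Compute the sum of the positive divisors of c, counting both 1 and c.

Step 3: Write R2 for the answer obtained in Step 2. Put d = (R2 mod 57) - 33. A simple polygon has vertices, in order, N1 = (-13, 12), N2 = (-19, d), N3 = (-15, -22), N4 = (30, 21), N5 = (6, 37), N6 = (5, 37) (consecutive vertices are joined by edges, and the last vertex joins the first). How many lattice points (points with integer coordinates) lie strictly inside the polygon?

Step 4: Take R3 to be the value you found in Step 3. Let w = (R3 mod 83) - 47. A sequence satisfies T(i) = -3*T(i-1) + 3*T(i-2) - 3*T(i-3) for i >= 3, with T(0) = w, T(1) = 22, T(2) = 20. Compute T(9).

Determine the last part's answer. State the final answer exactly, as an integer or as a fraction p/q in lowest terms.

409374

Step 1: f(2) = 1*(33) + 2*(-23) = -13; iterating: f(2)=-13, f(3)=53, f(4)=27, f(5)=133, f(6)=187, f(7)=453, f(8)=827, f(9)=1733, f(10)=3387, f(11)=6853, f(12)=13627, f(13)=27333; answer 27333
Step 2: R1 = 27333; c = 33013; 33013 is prime, so its only divisors are 1 and 33013; sigma = 1 + 33013 = 33014; answer 33014
Step 3: R2 = 33014; d = -22; cross terms: (-13*-22 - -19*12)=514, (-19*-22 - -15*-22)=88, (-15*21 - 30*-22)=345, (30*37 - 6*21)=984, (6*37 - 5*37)=37, (5*12 - -13*37)=541; twice the area = |2509| = 2509; area = 2509/2; boundary points = 2 + 4 + 1 + 8 + 1 + 1 = 17; strictly interior points = area - boundary/2 + 1 = 1247; answer 1247
Step 4: R3 = 1247; w = -45; T(3) = -3*(20) + 3*(22) - 3*(-45) = 141; iterating: T(3)=141, T(4)=-429, T(5)=1650, T(6)=-6660, T(7)=26217, T(8)=-103581, T(9)=409374; answer 409374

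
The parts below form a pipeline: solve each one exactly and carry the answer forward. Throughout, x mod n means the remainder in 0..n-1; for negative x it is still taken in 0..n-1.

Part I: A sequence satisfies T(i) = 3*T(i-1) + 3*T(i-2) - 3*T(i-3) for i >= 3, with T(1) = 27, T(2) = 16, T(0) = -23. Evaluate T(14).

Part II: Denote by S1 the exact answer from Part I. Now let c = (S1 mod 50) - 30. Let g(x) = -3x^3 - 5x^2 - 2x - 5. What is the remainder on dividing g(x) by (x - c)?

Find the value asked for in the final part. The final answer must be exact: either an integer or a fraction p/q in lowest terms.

49395

Part I: T(3) = 3*(16) + 3*(27) - 3*(-23) = 198; iterating: T(3)=198, T(4)=561, T(5)=2229, T(6)=7776, T(7)=28332, T(8)=101637, T(9)=366579, T(10)=1319652, T(11)=4753782, T(12)=17120565, T(13)=61664085, T(14)=222092604; answer 222092604
Part II: S1 = 222092604; c = -26; remainder = value at the root: -3*(-26)^3 - 5*(-26)^2 - 2*(-26)^1 - 5 = (52728) + (-3380) + (52) + (-5) = 49395; answer 49395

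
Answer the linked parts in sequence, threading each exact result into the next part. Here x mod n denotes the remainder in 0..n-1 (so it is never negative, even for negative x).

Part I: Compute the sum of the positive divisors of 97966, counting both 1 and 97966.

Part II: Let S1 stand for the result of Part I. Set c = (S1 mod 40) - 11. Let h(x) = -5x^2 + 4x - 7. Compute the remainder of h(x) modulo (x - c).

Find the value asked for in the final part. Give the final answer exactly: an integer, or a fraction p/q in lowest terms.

-64

Part I: 97966 = 2 * 11 * 61 * 73; sigma = (1 + 2) * (1 + 11) * (1 + 61) * (1 + 73) = 3 * 12 * 62 * 74 = 165168; answer 165168
Part II: S1 = 165168; c = -3; remainder = value at the root: -5*(-3)^2 + 4*(-3)^1 - 7 = (-45) + (-12) + (-7) = -64; answer -64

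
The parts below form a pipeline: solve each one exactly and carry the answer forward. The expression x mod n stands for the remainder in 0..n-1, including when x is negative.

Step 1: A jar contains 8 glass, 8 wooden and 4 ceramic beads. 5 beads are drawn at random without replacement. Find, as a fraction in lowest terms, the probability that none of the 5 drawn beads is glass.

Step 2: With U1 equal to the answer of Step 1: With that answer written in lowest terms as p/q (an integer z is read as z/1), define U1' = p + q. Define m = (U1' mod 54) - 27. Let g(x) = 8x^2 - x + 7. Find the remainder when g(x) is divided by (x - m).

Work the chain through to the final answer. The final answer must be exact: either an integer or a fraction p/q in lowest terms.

Step 1: total draws C(20,5) = 15504; favorable C(12,5) = 792; P = 33/646; answer 33/646
Step 2: U1 = 33/646; threaded value p + q = 679; m = 4; remainder = value at the root: 8*(4)^2 - 1*(4)^1 + 7 = (128) + (-4) + (7) = 131; answer 131

131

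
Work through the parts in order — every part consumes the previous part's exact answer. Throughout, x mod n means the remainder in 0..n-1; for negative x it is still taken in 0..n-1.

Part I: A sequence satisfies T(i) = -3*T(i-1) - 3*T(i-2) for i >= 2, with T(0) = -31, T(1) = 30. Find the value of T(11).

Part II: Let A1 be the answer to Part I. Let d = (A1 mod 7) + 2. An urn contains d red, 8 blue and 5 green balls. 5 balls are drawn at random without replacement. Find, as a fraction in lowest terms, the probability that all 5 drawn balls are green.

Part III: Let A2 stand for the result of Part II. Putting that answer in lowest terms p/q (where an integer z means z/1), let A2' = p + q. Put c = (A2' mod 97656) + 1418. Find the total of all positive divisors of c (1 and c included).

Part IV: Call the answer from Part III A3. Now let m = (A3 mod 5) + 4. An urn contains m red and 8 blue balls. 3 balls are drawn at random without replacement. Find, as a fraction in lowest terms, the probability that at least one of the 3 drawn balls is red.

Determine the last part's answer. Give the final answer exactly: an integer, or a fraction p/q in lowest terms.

Part I: T(2) = -3*(30) - 3*(-31) = 3; iterating: T(2)=3, T(3)=-99, T(4)=288, T(5)=-567, T(6)=837, T(7)=-810, T(8)=-81, T(9)=2673, T(10)=-7776, T(11)=15309; answer 15309
Part II: A1 = 15309; d = 2; total draws C(15,5) = 3003; favorable C(5,5) = 1; P = 1/3003; answer 1/3003
Part III: A2 = 1/3003; threaded value p + q = 3004; c = 4422; 4422 = 2 * 3 * 11 * 67; sigma = (1 + 2) * (1 + 3) * (1 + 11) * (1 + 67) = 3 * 4 * 12 * 68 = 9792; answer 9792
Part IV: A3 = 9792; m = 6; total draws C(14,3) = 364; complement C(8,3) = 56; favorable 364 - 56 = 308; P = 11/13; answer 11/13

11/13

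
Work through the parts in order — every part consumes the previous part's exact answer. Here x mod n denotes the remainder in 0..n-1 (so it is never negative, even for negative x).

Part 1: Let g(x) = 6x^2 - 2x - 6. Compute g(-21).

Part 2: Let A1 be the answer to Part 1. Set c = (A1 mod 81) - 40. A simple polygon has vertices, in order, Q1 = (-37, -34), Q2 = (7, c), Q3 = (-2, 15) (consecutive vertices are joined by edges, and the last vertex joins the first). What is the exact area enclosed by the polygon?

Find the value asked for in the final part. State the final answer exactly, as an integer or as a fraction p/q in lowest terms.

Part 1: 6*(-21)^2 - 2*(-21)^1 - 6 = (2646) + (42) + (-6) = 2682; answer 2682
Part 2: A1 = 2682; c = -31; cross terms: (-37*-31 - 7*-34)=1385, (7*15 - -2*-31)=43, (-2*-34 - -37*15)=623; twice the area = |2051| = 2051; area = 2051/2; answer 2051/2

2051/2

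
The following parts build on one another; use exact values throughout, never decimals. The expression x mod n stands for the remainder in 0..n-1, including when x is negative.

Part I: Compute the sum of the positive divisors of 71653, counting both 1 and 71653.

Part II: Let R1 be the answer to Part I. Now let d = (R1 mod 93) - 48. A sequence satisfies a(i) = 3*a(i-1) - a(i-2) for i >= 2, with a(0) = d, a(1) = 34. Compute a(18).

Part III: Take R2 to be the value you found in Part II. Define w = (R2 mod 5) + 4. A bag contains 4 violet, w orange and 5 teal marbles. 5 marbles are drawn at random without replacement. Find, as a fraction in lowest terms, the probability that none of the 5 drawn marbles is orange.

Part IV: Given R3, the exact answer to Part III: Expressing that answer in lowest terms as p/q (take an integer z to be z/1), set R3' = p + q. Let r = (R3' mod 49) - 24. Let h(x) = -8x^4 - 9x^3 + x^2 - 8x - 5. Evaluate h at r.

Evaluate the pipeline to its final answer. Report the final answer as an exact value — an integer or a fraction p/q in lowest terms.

Part I: 71653 = 79 * 907; sigma = (1 + 79) * (1 + 907) = 80 * 908 = 72640; answer 72640
Part II: R1 = 72640; d = -41; a(2) = 3*(34) - 1*(-41) = 143; iterating: a(2)=143, a(3)=395, a(4)=1042, a(5)=2731, a(6)=7151, a(7)=18722, a(8)=49015, a(9)=128323, a(10)=335954, a(11)=879539, a(12)=2302663, a(13)=6028450, a(14)=15782687, a(15)=41319611, a(16)=108176146, a(17)=283208827, a(18)=741450335; answer 741450335
Part III: R2 = 741450335; w = 4; total draws C(13,5) = 1287; favorable C(9,5) = 126; P = 14/143; answer 14/143
Part IV: R3 = 14/143; threaded value p + q = 157; r = -14; -8*(-14)^4 - 9*(-14)^3 + 1*(-14)^2 - 8*(-14)^1 - 5 = (-307328) + (24696) + (196) + (112) + (-5) = -282329; answer -282329

-282329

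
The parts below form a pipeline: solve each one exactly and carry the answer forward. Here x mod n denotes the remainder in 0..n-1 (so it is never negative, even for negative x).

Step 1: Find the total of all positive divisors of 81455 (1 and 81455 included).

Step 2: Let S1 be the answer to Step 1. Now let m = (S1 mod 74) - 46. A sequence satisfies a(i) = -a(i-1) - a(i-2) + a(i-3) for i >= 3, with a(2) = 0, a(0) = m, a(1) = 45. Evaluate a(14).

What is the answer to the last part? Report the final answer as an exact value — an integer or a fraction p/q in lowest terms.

Step 1: 81455 = 5 * 11 * 1481; sigma = (1 + 5) * (1 + 11) * (1 + 1481) = 6 * 12 * 1482 = 106704; answer 106704
Step 2: S1 = 106704; m = 24; a(3) = -1*(0) - 1*(45) + 1*(24) = -21; iterating: a(3)=-21, a(4)=66, a(5)=-45, a(6)=-42, a(7)=153, a(8)=-156, a(9)=-39, a(10)=348, a(11)=-465, a(12)=78, a(13)=735, a(14)=-1278; answer -1278

-1278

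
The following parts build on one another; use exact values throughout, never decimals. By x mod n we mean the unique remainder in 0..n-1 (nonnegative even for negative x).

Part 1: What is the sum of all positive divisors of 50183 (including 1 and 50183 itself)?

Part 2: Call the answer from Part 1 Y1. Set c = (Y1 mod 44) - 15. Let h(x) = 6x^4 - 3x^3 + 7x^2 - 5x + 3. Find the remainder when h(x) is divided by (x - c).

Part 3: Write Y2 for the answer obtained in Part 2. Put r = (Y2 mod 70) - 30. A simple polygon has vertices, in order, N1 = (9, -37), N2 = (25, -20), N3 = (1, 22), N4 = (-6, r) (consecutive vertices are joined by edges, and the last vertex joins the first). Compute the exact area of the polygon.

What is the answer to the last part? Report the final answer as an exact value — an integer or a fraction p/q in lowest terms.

1765/2

Part 1: 50183 = 7 * 67 * 107; sigma = (1 + 7) * (1 + 67) * (1 + 107) = 8 * 68 * 108 = 58752; answer 58752
Part 2: Y1 = 58752; c = -3; remainder = value at the root: 6*(-3)^4 - 3*(-3)^3 + 7*(-3)^2 - 5*(-3)^1 + 3 = (486) + (81) + (63) + (15) + (3) = 648; answer 648
Part 3: Y2 = 648; r = -12; cross terms: (9*-20 - 25*-37)=745, (25*22 - 1*-20)=570, (1*-12 - -6*22)=120, (-6*-37 - 9*-12)=330; twice the area = |1765| = 1765; area = 1765/2; answer 1765/2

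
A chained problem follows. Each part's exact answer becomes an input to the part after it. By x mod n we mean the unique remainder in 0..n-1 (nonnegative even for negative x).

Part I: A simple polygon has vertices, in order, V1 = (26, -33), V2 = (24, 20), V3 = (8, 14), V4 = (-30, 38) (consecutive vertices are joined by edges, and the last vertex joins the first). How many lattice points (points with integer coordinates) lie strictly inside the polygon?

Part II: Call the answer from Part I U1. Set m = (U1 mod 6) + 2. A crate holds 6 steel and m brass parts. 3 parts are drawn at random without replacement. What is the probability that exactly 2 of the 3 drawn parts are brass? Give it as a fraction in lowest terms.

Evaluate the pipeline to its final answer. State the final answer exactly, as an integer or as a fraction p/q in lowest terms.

Part I: cross terms: (26*20 - 24*-33)=1312, (24*14 - 8*20)=176, (8*38 - -30*14)=724, (-30*-33 - 26*38)=2; twice the area = |2214| = 2214; area = 1107; boundary points = 1 + 2 + 2 + 1 = 6; strictly interior points = area - boundary/2 + 1 = 1105; answer 1105
Part II: U1 = 1105; m = 3; total draws C(9,3) = 84; favorable C(3,2)*C(6,1) = 18; P = 3/14; answer 3/14

3/14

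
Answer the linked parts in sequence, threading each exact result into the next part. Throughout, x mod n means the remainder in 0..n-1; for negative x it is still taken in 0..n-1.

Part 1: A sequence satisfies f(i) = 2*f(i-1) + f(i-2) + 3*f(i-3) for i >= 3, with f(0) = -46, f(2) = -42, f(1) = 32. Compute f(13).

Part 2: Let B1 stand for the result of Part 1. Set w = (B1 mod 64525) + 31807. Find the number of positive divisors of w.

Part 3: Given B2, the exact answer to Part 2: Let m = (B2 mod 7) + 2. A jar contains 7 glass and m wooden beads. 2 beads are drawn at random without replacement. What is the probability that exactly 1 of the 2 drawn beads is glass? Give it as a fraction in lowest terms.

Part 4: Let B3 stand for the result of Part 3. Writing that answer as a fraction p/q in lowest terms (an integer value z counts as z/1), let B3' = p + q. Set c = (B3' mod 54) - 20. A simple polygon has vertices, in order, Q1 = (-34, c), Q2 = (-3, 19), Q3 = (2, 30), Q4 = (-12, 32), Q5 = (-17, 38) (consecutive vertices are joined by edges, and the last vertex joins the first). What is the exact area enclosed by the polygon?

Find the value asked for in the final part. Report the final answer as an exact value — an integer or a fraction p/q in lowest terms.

Part 1: f(3) = 2*(-42) + 1*(32) + 3*(-46) = -190; iterating: f(3)=-190, f(4)=-326, f(5)=-968, f(6)=-2832, f(7)=-7610, f(8)=-20956, f(9)=-58018, f(10)=-159822, f(11)=-440530, f(12)=-1214936, f(13)=-3349868; answer -3349868
Part 2: B1 = -3349868; w = 37239; 37239 = 3 * 12413; number of divisors = (1+1) * (1+1) = 4; answer 4
Part 3: B2 = 4; m = 6; total draws C(13,2) = 78; favorable C(7,1)*C(6,1) = 42; P = 7/13; answer 7/13
Part 4: B3 = 7/13; threaded value p + q = 20; c = 0; cross terms: (-34*19 - -3*0)=-646, (-3*30 - 2*19)=-128, (2*32 - -12*30)=424, (-12*38 - -17*32)=88, (-17*0 - -34*38)=1292; twice the area = |1030| = 1030; area = 515; answer 515

515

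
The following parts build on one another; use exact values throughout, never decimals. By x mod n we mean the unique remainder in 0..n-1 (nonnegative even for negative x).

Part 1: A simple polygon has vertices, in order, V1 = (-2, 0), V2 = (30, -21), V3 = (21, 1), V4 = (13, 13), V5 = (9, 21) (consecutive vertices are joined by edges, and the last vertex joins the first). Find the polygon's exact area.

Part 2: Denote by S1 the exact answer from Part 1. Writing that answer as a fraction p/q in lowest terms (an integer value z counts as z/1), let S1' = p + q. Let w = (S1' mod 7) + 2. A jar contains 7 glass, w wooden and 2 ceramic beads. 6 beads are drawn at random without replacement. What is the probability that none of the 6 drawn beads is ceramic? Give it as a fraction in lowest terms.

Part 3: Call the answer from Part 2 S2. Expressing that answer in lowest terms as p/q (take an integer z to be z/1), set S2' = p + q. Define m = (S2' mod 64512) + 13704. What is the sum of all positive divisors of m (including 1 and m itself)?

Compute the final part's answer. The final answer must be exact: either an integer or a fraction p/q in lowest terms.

15840

Part 1: cross terms: (-2*-21 - 30*0)=42, (30*1 - 21*-21)=471, (21*13 - 13*1)=260, (13*21 - 9*13)=156, (9*0 - -2*21)=42; twice the area = |971| = 971; area = 971/2; answer 971/2
Part 2: S1 = 971/2; threaded value p + q = 973; w = 2; total draws C(11,6) = 462; favorable C(9,6) = 84; P = 2/11; answer 2/11
Part 3: S2 = 2/11; threaded value p + q = 13; m = 13717; 13717 = 11 * 29 * 43; sigma = (1 + 11) * (1 + 29) * (1 + 43) = 12 * 30 * 44 = 15840; answer 15840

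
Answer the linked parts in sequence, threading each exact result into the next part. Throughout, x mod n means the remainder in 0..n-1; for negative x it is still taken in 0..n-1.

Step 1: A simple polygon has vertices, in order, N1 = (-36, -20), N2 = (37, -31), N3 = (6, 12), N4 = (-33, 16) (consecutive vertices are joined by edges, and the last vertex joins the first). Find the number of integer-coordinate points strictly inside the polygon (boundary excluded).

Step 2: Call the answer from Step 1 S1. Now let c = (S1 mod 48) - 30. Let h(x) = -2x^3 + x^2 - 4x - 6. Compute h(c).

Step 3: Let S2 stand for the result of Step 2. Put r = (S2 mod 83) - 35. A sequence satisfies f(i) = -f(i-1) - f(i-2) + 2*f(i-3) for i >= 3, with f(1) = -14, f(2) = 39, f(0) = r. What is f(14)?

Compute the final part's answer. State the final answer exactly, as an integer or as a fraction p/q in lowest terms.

10371

Step 1: cross terms: (-36*-31 - 37*-20)=1856, (37*12 - 6*-31)=630, (6*16 - -33*12)=492, (-33*-20 - -36*16)=1236; twice the area = |4214| = 4214; area = 2107; boundary points = 1 + 1 + 1 + 3 = 6; strictly interior points = area - boundary/2 + 1 = 2105; answer 2105
Step 2: S1 = 2105; c = 11; -2*(11)^3 + 1*(11)^2 - 4*(11)^1 - 6 = (-2662) + (121) + (-44) + (-6) = -2591; answer -2591
Step 3: S2 = -2591; r = 30; f(3) = -1*(39) - 1*(-14) + 2*(30) = 35; iterating: f(3)=35, f(4)=-102, f(5)=145, f(6)=27, f(7)=-376, f(8)=639, f(9)=-209, f(10)=-1182, f(11)=2669, f(12)=-1905, f(13)=-3128, f(14)=10371; answer 10371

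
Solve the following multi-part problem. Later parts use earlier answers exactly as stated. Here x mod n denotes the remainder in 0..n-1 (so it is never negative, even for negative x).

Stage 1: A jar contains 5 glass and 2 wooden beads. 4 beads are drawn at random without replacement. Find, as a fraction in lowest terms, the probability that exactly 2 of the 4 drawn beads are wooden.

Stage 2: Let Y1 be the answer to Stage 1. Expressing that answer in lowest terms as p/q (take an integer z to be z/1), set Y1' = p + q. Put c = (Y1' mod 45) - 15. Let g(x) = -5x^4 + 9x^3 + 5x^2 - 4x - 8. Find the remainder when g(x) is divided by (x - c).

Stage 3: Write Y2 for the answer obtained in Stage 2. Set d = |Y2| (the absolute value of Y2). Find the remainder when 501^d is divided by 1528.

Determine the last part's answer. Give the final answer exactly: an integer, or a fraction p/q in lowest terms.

Stage 1: total draws C(7,4) = 35; favorable C(2,2)*C(5,2) = 10; P = 2/7; answer 2/7
Stage 2: Y1 = 2/7; threaded value p + q = 9; c = -6; remainder = value at the root: -5*(-6)^4 + 9*(-6)^3 + 5*(-6)^2 - 4*(-6)^1 - 8 = (-6480) + (-1944) + (180) + (24) + (-8) = -8228; answer -8228
Stage 3: Y2 = -8228; d = 8228; squarings mod 1528: 501^1=501, 501^2=409, 501^4=729, 501^8=1225, 501^16=129, 501^32=1361, 501^64=385, 501^128=9, 501^256=81, 501^512=449, 501^1024=1433, 501^2048=1385, 501^4096=585, 501^8192=1481; 501^8228 = 501^4 * 501^32 * 501^8192 = 1089 (mod 1528); answer 1089

1089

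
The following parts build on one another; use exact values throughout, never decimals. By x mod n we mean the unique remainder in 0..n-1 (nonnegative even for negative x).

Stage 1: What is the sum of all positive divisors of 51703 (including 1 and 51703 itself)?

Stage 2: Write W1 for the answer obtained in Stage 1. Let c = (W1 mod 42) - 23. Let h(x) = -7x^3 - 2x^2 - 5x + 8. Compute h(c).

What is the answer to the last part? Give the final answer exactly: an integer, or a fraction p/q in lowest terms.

-15774

Stage 1: 51703 = 149 * 347; sigma = (1 + 149) * (1 + 347) = 150 * 348 = 52200; answer 52200
Stage 2: W1 = 52200; c = 13; -7*(13)^3 - 2*(13)^2 - 5*(13)^1 + 8 = (-15379) + (-338) + (-65) + (8) = -15774; answer -15774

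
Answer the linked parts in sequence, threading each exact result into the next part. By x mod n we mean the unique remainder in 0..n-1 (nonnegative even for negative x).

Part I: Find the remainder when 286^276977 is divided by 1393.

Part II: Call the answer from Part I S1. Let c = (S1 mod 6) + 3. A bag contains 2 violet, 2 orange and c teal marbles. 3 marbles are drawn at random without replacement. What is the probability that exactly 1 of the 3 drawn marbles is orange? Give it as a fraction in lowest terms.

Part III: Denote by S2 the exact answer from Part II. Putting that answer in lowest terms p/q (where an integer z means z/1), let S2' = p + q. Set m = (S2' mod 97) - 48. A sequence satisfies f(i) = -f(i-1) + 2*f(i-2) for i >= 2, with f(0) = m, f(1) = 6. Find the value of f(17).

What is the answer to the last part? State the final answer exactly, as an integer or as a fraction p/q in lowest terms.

1398086

Part I: squarings mod 1393: 286^1=286, 286^2=1002, 286^4=1044, 286^8=610, 286^16=169, 286^32=701, 286^64=1065, 286^128=323, 286^256=1247, 286^512=421, 286^1024=330, 286^2048=246, 286^4096=617, 286^8192=400, 286^16384=1198, 286^32768=414, 286^65536=57, 286^131072=463, 286^262144=1240; 286^276977 = 286^1 * 286^16 * 286^32 * 286^64 * 286^128 * 286^256 * 286^2048 * 286^4096 * 286^8192 * 286^262144 = 993 (mod 1393); answer 993
Part II: S1 = 993; c = 6; total draws C(10,3) = 120; favorable C(2,1)*C(8,2) = 56; P = 7/15; answer 7/15
Part III: S2 = 7/15; threaded value p + q = 22; m = -26; f(2) = -1*(6) + 2*(-26) = -58; iterating: f(2)=-58, f(3)=70, f(4)=-186, f(5)=326, f(6)=-698, f(7)=1350, f(8)=-2746, f(9)=5446, f(10)=-10938, f(11)=21830, f(12)=-43706, f(13)=87366, f(14)=-174778, f(15)=349510, f(16)=-699066, f(17)=1398086; answer 1398086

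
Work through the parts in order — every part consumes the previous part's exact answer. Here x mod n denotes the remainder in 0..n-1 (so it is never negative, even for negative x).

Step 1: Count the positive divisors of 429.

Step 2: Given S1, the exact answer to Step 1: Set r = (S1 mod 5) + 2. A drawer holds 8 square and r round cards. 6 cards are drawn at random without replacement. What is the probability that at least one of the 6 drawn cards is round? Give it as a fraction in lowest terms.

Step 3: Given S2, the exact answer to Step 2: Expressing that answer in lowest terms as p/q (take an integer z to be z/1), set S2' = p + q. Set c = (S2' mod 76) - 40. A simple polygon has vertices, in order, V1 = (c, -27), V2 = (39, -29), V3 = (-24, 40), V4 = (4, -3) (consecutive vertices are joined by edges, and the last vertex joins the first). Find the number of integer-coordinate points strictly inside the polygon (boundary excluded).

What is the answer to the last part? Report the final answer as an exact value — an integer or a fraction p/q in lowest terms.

Step 1: 429 = 3 * 11 * 13; number of divisors = (1+1) * (1+1) * (1+1) = 8; answer 8
Step 2: S1 = 8; r = 5; total draws C(13,6) = 1716; complement C(8,6) = 28; favorable 1716 - 28 = 1688; P = 422/429; answer 422/429
Step 3: S2 = 422/429; threaded value p + q = 851; c = -25; cross terms: (-25*-29 - 39*-27)=1778, (39*40 - -24*-29)=864, (-24*-3 - 4*40)=-88, (4*-27 - -25*-3)=-183; twice the area = |2371| = 2371; area = 2371/2; boundary points = 2 + 3 + 1 + 1 = 7; strictly interior points = area - boundary/2 + 1 = 1183; answer 1183

1183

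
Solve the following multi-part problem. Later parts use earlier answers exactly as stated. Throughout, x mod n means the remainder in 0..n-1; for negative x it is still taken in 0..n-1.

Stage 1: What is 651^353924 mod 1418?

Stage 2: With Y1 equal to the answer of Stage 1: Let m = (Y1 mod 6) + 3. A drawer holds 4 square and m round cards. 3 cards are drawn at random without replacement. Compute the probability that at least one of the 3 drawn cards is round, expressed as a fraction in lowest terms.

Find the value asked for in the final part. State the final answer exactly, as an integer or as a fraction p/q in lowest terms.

29/30

Stage 1: squarings mod 1418: 651^1=651, 651^2=1237, 651^4=147, 651^8=339, 651^16=63, 651^32=1133, 651^64=399, 651^128=385, 651^256=753, 651^512=1227, 651^1024=1031, 651^2048=879, 651^4096=1249, 651^8192=201, 651^16384=697, 651^32768=853, 651^65536=175, 651^131072=847, 651^262144=1319; 651^353924 = 651^4 * 651^128 * 651^512 * 651^1024 * 651^8192 * 651^16384 * 651^65536 * 651^262144 = 879 (mod 1418); answer 879
Stage 2: Y1 = 879; m = 6; total draws C(10,3) = 120; complement C(4,3) = 4; favorable 120 - 4 = 116; P = 29/30; answer 29/30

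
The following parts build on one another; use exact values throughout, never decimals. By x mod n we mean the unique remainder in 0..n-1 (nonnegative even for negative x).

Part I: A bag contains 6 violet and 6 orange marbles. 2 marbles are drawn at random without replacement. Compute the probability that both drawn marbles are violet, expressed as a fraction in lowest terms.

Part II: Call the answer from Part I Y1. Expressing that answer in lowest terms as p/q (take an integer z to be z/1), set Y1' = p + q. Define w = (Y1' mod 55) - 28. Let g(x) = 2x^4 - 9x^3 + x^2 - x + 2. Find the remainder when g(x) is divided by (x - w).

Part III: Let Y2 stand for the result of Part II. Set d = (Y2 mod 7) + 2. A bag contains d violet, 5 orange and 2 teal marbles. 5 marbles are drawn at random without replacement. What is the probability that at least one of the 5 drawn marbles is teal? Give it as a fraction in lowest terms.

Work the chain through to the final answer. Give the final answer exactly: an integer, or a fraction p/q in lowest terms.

Part I: total draws C(12,2) = 66; favorable C(6,2) = 15; P = 5/22; answer 5/22
Part II: Y1 = 5/22; threaded value p + q = 27; w = -1; remainder = value at the root: 2*(-1)^4 - 9*(-1)^3 + 1*(-1)^2 - 1*(-1)^1 + 2 = (2) + (9) + (1) + (1) + (2) = 15; answer 15
Part III: Y2 = 15; d = 3; total draws C(10,5) = 252; complement C(8,5) = 56; favorable 252 - 56 = 196; P = 7/9; answer 7/9

7/9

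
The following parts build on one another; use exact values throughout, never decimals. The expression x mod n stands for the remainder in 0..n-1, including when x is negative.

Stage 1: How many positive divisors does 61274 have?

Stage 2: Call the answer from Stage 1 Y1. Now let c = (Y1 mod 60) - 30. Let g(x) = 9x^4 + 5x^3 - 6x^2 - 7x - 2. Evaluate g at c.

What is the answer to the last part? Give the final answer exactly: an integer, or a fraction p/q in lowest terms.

4021028

Stage 1: 61274 = 2 * 30637; number of divisors = (1+1) * (1+1) = 4; answer 4
Stage 2: Y1 = 4; c = -26; 9*(-26)^4 + 5*(-26)^3 - 6*(-26)^2 - 7*(-26)^1 - 2 = (4112784) + (-87880) + (-4056) + (182) + (-2) = 4021028; answer 4021028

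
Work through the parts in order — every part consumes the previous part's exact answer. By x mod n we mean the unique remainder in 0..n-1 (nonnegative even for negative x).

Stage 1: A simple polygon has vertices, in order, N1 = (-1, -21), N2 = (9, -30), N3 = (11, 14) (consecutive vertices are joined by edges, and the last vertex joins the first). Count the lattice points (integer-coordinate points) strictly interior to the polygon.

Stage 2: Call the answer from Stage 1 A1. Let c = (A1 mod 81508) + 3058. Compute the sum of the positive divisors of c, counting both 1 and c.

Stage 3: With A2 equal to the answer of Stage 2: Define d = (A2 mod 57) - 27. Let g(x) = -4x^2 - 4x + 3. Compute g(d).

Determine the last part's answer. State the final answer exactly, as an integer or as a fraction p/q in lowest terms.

Stage 1: cross terms: (-1*-30 - 9*-21)=219, (9*14 - 11*-30)=456, (11*-21 - -1*14)=-217; twice the area = |458| = 458; area = 229; boundary points = 1 + 2 + 1 = 4; strictly interior points = area - boundary/2 + 1 = 228; answer 228
Stage 2: A1 = 228; c = 3286; 3286 = 2 * 31 * 53; sigma = (1 + 2) * (1 + 31) * (1 + 53) = 3 * 32 * 54 = 5184; answer 5184
Stage 3: A2 = 5184; d = 27; -4*(27)^2 - 4*(27)^1 + 3 = (-2916) + (-108) + (3) = -3021; answer -3021

-3021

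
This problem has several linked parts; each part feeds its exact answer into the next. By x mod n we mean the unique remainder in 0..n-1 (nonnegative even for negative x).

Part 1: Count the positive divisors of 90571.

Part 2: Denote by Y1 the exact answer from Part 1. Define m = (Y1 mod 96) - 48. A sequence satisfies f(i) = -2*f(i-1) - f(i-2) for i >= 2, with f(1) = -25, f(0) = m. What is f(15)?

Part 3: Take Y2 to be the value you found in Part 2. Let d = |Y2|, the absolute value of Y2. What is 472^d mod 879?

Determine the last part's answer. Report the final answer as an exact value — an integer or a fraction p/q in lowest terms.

Part 1: 90571 = 13 * 6967; number of divisors = (1+1) * (1+1) = 4; answer 4
Part 2: Y1 = 4; m = -44; f(2) = -2*(-25) - 1*(-44) = 94; iterating: f(2)=94, f(3)=-163, f(4)=232, f(5)=-301, f(6)=370, f(7)=-439, f(8)=508, f(9)=-577, f(10)=646, f(11)=-715, f(12)=784, f(13)=-853, f(14)=922, f(15)=-991; answer -991
Part 3: Y2 = -991; d = 991; squarings mod 879: 472^1=472, 472^2=397, 472^4=268, 472^8=625, 472^16=349, 472^32=499, 472^64=244, 472^128=643, 472^256=319, 472^512=676; 472^991 = 472^1 * 472^2 * 472^4 * 472^8 * 472^16 * 472^64 * 472^128 * 472^256 * 472^512 = 322 (mod 879); answer 322

322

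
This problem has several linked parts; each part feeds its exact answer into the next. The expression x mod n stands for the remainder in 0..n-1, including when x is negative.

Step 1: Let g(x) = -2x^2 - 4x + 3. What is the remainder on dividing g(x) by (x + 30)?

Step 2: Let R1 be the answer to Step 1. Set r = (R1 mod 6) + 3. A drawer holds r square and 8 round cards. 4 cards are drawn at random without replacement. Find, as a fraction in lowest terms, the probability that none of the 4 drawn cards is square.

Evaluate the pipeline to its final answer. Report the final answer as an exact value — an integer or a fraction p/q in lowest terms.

Step 1: remainder = value at the root: -2*(-30)^2 - 4*(-30)^1 + 3 = (-1800) + (120) + (3) = -1677; answer -1677
Step 2: R1 = -1677; r = 6; total draws C(14,4) = 1001; favorable C(8,4) = 70; P = 10/143; answer 10/143

10/143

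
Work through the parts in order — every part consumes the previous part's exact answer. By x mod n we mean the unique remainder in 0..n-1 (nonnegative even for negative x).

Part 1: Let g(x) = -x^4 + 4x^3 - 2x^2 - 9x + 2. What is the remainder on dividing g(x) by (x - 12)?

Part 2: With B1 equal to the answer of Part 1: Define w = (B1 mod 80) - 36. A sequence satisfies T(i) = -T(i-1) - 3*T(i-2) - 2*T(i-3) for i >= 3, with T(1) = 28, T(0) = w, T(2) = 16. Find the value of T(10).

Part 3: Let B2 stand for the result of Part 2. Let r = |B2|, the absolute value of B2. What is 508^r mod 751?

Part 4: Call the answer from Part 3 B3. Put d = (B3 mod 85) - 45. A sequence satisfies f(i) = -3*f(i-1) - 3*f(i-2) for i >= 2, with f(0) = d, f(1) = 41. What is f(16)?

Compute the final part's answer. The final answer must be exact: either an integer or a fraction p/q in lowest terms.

Part 1: remainder = value at the root: -1*(12)^4 + 4*(12)^3 - 2*(12)^2 - 9*(12)^1 + 2 = (-20736) + (6912) + (-288) + (-108) + (2) = -14218; answer -14218
Part 2: B1 = -14218; w = -14; T(3) = -1*(16) - 3*(28) - 2*(-14) = -72; iterating: T(3)=-72, T(4)=-32, T(5)=216, T(6)=24, T(7)=-608, T(8)=104, T(9)=1672, T(10)=-768; answer -768
Part 3: B2 = -768; r = 768; squarings mod 751: 508^1=508, 508^2=471, 508^4=296, 508^8=500, 508^16=668, 508^32=130, 508^64=378, 508^128=194, 508^256=86, 508^512=637; 508^768 = 508^256 * 508^512 = 710 (mod 751); answer 710
Part 4: B3 = 710; d = -15; f(2) = -3*(41) - 3*(-15) = -78; iterating: f(2)=-78, f(3)=111, f(4)=-99, f(5)=-36, f(6)=405, f(7)=-1107, f(8)=2106, f(9)=-2997, f(10)=2673, f(11)=972, f(12)=-10935, f(13)=29889, f(14)=-56862, f(15)=80919, f(16)=-72171; answer -72171

-72171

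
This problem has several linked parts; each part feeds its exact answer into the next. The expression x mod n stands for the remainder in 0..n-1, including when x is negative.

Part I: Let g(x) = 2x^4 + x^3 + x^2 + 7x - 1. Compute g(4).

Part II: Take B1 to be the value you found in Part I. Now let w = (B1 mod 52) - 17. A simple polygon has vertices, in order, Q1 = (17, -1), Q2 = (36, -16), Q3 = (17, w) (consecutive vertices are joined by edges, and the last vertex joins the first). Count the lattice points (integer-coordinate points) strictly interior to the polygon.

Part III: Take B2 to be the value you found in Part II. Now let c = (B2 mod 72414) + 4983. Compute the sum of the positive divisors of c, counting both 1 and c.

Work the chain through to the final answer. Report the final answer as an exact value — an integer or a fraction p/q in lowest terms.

10536

Part I: 2*(4)^4 + 1*(4)^3 + 1*(4)^2 + 7*(4)^1 - 1 = (512) + (64) + (16) + (28) + (-1) = 619; answer 619
Part II: B1 = 619; w = 30; cross terms: (17*-16 - 36*-1)=-236, (36*30 - 17*-16)=1352, (17*-1 - 17*30)=-527; twice the area = |589| = 589; area = 589/2; boundary points = 1 + 1 + 31 = 33; strictly interior points = area - boundary/2 + 1 = 279; answer 279
Part III: B2 = 279; c = 5262; 5262 = 2 * 3 * 877; sigma = (1 + 2) * (1 + 3) * (1 + 877) = 3 * 4 * 878 = 10536; answer 10536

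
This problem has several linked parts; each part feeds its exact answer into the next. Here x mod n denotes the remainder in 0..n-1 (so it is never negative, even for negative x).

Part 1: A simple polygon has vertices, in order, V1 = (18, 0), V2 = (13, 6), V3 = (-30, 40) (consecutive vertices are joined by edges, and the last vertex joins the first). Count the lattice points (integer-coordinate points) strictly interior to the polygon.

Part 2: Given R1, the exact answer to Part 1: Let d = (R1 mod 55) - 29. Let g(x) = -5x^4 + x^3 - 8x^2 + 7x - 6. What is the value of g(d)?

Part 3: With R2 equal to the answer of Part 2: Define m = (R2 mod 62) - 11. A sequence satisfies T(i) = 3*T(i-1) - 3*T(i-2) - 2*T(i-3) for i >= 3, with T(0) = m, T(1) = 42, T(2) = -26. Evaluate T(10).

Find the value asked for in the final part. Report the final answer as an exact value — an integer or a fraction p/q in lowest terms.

Part 1: cross terms: (18*6 - 13*0)=108, (13*40 - -30*6)=700, (-30*0 - 18*40)=-720; twice the area = |88| = 88; area = 44; boundary points = 1 + 1 + 8 = 10; strictly interior points = area - boundary/2 + 1 = 40; answer 40
Part 2: R1 = 40; d = 11; -5*(11)^4 + 1*(11)^3 - 8*(11)^2 + 7*(11)^1 - 6 = (-73205) + (1331) + (-968) + (77) + (-6) = -72771; answer -72771
Part 3: R2 = -72771; m = 6; T(3) = 3*(-26) - 3*(42) - 2*(6) = -216; iterating: T(3)=-216, T(4)=-654, T(5)=-1262, T(6)=-1392, T(7)=918, T(8)=9454, T(9)=28392, T(10)=54978; answer 54978

54978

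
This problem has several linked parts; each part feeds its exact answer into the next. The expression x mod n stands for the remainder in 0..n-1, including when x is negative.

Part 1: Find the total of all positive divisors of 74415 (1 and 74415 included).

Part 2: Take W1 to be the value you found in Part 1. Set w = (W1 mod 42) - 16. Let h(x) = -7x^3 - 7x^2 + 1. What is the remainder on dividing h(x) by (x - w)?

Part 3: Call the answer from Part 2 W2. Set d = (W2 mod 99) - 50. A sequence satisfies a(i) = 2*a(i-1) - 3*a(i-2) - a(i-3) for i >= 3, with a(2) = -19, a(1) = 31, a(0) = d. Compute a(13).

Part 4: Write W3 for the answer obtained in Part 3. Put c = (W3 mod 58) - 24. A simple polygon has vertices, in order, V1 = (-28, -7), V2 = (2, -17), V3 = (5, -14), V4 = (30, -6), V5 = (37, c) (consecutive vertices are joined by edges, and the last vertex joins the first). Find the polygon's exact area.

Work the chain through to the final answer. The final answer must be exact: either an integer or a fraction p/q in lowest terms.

Part 1: 74415 = 3 * 5 * 11^2 * 41; sigma = (1 + 3) * (1 + 5) * (1 + 11 + 121) * (1 + 41) = 4 * 6 * 133 * 42 = 134064; answer 134064
Part 2: W1 = 134064; w = -16; remainder = value at the root: -7*(-16)^3 - 7*(-16)^2 + 1 = (28672) + (-1792) + (1) = 26881; answer 26881
Part 3: W2 = 26881; d = 2; a(3) = 2*(-19) - 3*(31) - 1*(2) = -133; iterating: a(3)=-133, a(4)=-240, a(5)=-62, a(6)=729, a(7)=1884, a(8)=1643, a(9)=-3095, a(10)=-13003, a(11)=-18364, a(12)=5376, a(13)=78847; answer 78847
Part 4: W3 = 78847; c = 1; cross terms: (-28*-17 - 2*-7)=490, (2*-14 - 5*-17)=57, (5*-6 - 30*-14)=390, (30*1 - 37*-6)=252, (37*-7 - -28*1)=-231; twice the area = |958| = 958; area = 479; answer 479

479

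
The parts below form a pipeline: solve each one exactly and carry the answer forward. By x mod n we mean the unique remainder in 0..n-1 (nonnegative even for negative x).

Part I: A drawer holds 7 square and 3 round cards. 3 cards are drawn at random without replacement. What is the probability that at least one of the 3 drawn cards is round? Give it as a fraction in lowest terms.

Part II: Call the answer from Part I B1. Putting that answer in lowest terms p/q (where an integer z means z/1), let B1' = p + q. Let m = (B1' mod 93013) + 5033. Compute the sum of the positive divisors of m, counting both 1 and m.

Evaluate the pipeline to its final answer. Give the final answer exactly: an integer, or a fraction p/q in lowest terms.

7920

Part I: total draws C(10,3) = 120; complement C(7,3) = 35; favorable 120 - 35 = 85; P = 17/24; answer 17/24
Part II: B1 = 17/24; threaded value p + q = 41; m = 5074; 5074 = 2 * 43 * 59; sigma = (1 + 2) * (1 + 43) * (1 + 59) = 3 * 44 * 60 = 7920; answer 7920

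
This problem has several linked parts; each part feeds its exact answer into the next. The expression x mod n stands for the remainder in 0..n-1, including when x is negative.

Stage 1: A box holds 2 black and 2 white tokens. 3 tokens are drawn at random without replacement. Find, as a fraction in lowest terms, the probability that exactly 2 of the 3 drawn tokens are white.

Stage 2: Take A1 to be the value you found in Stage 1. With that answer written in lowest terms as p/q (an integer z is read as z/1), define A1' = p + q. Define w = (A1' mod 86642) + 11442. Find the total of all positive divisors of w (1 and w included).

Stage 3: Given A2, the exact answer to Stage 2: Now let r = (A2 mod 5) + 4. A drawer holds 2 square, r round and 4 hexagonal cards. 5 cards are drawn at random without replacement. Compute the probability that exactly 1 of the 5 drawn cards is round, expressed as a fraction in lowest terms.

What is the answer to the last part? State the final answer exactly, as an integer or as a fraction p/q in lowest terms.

5/21

Stage 1: total draws C(4,3) = 4; favorable C(2,2)*C(2,1) = 2; P = 1/2; answer 1/2
Stage 2: A1 = 1/2; threaded value p + q = 3; w = 11445; 11445 = 3 * 5 * 7 * 109; sigma = (1 + 3) * (1 + 5) * (1 + 7) * (1 + 109) = 4 * 6 * 8 * 110 = 21120; answer 21120
Stage 3: A2 = 21120; r = 4; total draws C(10,5) = 252; favorable C(4,1)*C(6,4) = 60; P = 5/21; answer 5/21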